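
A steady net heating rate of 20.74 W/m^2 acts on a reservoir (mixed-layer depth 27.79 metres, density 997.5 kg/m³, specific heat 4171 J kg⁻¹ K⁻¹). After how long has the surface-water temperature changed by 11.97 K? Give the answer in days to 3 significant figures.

772 days

Areal heat capacity C = ρ c_p D = 997.5 × 4171 × 27.79 = 1.16×10^8 J/(m²·K).
Time required: Δt = C ΔT / F = 1.16×10^8 × 11.97 / 20.74 = 6.67×10^7 s.
In days: 6.67×10^7 s / (86400 s/day) = 772 days.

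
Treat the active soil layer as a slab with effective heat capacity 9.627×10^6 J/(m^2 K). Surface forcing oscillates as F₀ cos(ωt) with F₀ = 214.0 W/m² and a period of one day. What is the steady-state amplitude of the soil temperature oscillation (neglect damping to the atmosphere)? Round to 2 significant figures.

Areal heat capacity C = 9.627×10^6 J/(m^2 K) (given).
Angular frequency ω = 2π / T = 2π / 86400 s = 7.27×10^-5 s⁻¹.
Cω = 9.63×10^6 × 7.27×10^-5 = 700 W/(m²·K).
Amplitude A = F₀ / (Cω) = 214.0 / 700 = 0.306 K.

0.31 K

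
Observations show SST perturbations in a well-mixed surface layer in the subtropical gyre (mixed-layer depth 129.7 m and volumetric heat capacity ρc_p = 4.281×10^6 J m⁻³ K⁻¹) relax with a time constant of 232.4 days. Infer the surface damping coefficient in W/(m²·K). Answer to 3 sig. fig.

27.7

Areal heat capacity C = ρc_p × D = 4.281×10^6 × 129.7 = 5.55×10^8 J m⁻² K⁻¹.
τ = 232.4 days = 2.01×10^7 s.
λ = C / τ = 5.55×10^8 / 2.01×10^7 = 27.7 W/(m²·K).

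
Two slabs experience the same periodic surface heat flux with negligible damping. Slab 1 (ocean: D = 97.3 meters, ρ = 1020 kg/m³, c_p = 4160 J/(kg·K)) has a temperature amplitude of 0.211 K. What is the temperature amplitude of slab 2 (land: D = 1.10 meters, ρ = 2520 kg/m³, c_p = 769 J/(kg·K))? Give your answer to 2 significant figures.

41 K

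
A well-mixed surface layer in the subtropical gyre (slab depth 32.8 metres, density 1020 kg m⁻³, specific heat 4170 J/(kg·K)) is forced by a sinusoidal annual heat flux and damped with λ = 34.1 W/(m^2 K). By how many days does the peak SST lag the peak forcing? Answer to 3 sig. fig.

39.7 days

Areal heat capacity C = ρ c_p D = 1020 × 4170 × 32.8 = 1.40×10^8 J/(m²·K).
ω = 2π / 3.15×10^7 s = 1.99×10^-7 s⁻¹.
Phase lag φ = arctan(Cω/λ) = arctan(27.8/34.1) = 0.684 rad.
Time lag = φ / ω = 0.684 / 1.99×10^-7 = 3.43×10^6 s = 39.7 days.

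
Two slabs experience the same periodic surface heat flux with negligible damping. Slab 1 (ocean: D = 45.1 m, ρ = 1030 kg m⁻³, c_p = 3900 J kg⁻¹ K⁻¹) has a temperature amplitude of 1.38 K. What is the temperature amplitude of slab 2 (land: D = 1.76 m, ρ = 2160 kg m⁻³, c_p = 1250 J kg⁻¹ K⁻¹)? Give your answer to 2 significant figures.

C_ocean = 1.81×10^8 J/(m²·K); C_land = 4.75×10^6 J/(m²·K).
A ∝ 1/C ⇒ A_land = A_ocean × C_ocean/C_land = 1.38 × 38.1 = 52.6 K.

53 K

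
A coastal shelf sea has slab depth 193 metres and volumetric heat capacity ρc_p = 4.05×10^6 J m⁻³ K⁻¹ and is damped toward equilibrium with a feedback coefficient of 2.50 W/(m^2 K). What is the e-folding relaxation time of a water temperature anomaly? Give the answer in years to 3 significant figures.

9.91 years

Areal heat capacity C = ρc_p × D = 4.05×10^6 × 193 = 7.82×10^8 J/(m²·K).
Relaxation time τ = C / λ = 7.82×10^8 / 2.50 = 3.13×10^8 s.
In years: 3.13×10^8 s / (3.156×10^7 s/year) = 9.91 years.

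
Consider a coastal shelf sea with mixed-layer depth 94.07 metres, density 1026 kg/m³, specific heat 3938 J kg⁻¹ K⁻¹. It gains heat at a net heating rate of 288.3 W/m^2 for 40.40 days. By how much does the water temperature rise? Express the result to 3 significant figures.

Areal heat capacity C = ρ c_p D = 1026 × 3938 × 94.07 = 3.80×10^8 J/(m^2 K).
Net heat input Q = F Δt = 288.3 × (40.40 days × 86400 s/day) = 1.01×10^9 J/m².
ΔT = Q / C = 1.01×10^9 / 3.80×10^8 = 2.65 K.

2.65 K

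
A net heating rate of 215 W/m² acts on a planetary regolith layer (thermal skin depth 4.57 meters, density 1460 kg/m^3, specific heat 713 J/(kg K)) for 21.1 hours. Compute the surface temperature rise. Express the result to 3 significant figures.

3.43 K

Areal heat capacity C = ρ c_p D = 1460 × 713 × 4.57 = 4.76×10^6 J/(m²·K).
Net heat input Q = F Δt = 215 × (21.1 hours × 3600 s/hour) = 1.63×10^7 J/m².
ΔT = Q / C = 1.63×10^7 / 4.76×10^6 = 3.43 K.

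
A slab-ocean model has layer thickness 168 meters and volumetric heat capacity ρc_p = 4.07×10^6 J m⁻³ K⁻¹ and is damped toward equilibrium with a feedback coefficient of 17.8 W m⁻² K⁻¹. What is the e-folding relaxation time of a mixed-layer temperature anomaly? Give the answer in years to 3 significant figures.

1.22 years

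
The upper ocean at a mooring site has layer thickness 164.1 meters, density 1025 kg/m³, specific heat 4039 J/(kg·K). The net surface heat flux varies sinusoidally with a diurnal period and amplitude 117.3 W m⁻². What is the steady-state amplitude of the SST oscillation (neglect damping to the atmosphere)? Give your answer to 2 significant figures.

0.0024 K

Areal heat capacity C = ρ c_p D = 1025 × 4039 × 164.1 = 6.79×10^8 J/(m²·K).
Angular frequency ω = 2π / T = 2π / 86400 s = 7.27×10^-5 s⁻¹.
Cω = 6.79×10^8 × 7.27×10^-5 = 49400 W/(m²·K).
Amplitude A = F₀ / (Cω) = 117.3 / 49400 = 0.00237 K.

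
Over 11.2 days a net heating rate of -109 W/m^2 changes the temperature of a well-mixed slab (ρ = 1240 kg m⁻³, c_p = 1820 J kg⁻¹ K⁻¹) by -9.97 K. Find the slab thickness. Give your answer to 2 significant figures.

4.7 m

Heat input Q = F Δt = -109 × 9.68×10^5 s = -1.05×10^8 J/m².
Required areal heat capacity C = Q / ΔT = 1.06×10^7 J/(m²·K).
Depth D = C / (ρ c_p) = 1.06×10^7 / (1240 × 1820) = 4.69 m.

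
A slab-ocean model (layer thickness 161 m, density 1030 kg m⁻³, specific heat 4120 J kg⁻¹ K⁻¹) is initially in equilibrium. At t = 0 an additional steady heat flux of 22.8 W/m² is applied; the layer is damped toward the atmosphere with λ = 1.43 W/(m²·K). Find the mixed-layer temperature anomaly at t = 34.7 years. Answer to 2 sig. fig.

14 K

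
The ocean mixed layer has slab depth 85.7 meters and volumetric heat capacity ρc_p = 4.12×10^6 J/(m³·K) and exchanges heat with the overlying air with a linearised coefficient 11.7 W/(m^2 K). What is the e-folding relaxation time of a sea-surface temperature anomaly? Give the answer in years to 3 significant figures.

Areal heat capacity C = ρc_p × D = 4.12×10^6 × 85.7 = 3.53×10^8 J/(m^2 K).
Relaxation time τ = C / λ = 3.53×10^8 / 11.7 = 3.02×10^7 s.
In years: 3.02×10^7 s / (3.156×10^7 s/year) = 0.956 years.

0.956 years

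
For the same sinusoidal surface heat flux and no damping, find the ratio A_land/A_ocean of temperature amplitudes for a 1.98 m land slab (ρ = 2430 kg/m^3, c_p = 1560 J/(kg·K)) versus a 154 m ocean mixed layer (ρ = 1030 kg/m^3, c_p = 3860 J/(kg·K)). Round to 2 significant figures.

C_ocean = 1030 × 3860 × 154 = 6.12×10^8 J/(m²·K).
C_land = 2430 × 1560 × 1.98 = 7.51×10^6 J/(m²·K).
Undamped amplitude ∝ 1/C, so A_land/A_ocean = C_ocean/C_land = 81.6.

82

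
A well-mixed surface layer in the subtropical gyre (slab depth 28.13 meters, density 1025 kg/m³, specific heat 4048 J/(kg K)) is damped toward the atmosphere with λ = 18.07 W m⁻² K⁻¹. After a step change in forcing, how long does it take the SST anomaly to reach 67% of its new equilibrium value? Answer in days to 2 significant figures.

83 days

Areal heat capacity C = ρ c_p D = 1025 × 4048 × 28.13 = 1.17×10^8 J/(m^2 K).
τ = C / λ = 1.17×10^8 / 18.07 = 6.46×10^6 s.
Fraction reached: 1 − e^(−t/τ) = 0.67 ⇒ t = −τ ln(1 − 0.67) = τ × 1.11.
t = 7.16×10^6 s = 82.9 days.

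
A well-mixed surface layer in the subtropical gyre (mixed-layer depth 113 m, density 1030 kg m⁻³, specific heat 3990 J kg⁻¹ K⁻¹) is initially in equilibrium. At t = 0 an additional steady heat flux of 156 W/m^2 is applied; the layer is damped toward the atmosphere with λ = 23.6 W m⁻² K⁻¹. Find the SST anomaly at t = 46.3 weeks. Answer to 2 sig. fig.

Areal heat capacity C = ρ c_p D = 1030 × 3990 × 113 = 4.64×10^8 J/(m^2 K).
τ = C / λ = 4.64×10^8 / 23.6 = 1.97×10^7 s.
Equilibrium anomaly ΔT_eq = F / λ = 156 / 23.6 = 6.61 K.
t = 46.3 weeks = 2.80×10^7 s, so t/τ = 1.42.
ΔT(t) = ΔT_eq (1 − e^(−t/τ)) = 6.61 × (1 − e^−1.42) = 5.02 K.

5.0 K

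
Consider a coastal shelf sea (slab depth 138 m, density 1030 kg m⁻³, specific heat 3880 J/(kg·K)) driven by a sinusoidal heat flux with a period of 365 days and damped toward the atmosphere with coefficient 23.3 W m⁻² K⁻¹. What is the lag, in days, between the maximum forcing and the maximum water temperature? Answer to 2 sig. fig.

79 days

Areal heat capacity C = ρ c_p D = 1030 × 3880 × 138 = 5.52×10^8 J m⁻² K⁻¹.
ω = 2π / 3.15×10^7 s = 1.99×10^-7 s⁻¹.
Phase lag φ = arctan(Cω/λ) = arctan(110/23.3) = 1.36 rad.
Time lag = φ / ω = 1.36 / 1.99×10^-7 = 6.84×10^6 s = 79.1 days.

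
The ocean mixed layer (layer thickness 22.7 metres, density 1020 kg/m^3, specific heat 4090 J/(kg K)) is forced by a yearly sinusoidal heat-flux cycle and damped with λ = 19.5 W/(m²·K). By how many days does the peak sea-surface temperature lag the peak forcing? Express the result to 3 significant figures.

Areal heat capacity C = ρ c_p D = 1020 × 4090 × 22.7 = 9.47×10^7 J m⁻² K⁻¹.
ω = 2π / 3.15×10^7 s = 1.99×10^-7 s⁻¹.
Phase lag φ = arctan(Cω/λ) = arctan(18.9/19.5) = 0.769 rad.
Time lag = φ / ω = 0.769 / 1.99×10^-7 = 3.86×10^6 s = 44.7 days.

44.7 days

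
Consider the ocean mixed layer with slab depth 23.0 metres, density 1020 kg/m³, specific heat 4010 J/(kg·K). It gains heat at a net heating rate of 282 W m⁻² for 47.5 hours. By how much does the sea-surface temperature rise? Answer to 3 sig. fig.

0.513 K

Areal heat capacity C = ρ c_p D = 1020 × 4010 × 23.0 = 9.41×10^7 J m⁻² K⁻¹.
Net heat input Q = F Δt = 282 × (47.5 hours × 3600 s/hour) = 4.82×10^7 J/m².
ΔT = Q / C = 4.82×10^7 / 9.41×10^7 = 0.513 K.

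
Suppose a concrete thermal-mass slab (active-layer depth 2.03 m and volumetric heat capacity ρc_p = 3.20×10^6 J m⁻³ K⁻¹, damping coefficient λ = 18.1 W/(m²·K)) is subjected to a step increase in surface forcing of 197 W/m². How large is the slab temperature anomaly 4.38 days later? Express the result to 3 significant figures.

7.09 K

Areal heat capacity C = ρc_p × D = 3.20×10^6 × 2.03 = 6.50×10^6 J m⁻² K⁻¹.
τ = C / λ = 6.50×10^6 / 18.1 = 3.59×10^5 s.
Equilibrium anomaly ΔT_eq = F / λ = 197 / 18.1 = 10.9 K.
t = 4.38 days = 3.78×10^5 s, so t/τ = 1.05.
ΔT(t) = ΔT_eq (1 − e^(−t/τ)) = 10.9 × (1 − e^−1.05) = 7.09 K.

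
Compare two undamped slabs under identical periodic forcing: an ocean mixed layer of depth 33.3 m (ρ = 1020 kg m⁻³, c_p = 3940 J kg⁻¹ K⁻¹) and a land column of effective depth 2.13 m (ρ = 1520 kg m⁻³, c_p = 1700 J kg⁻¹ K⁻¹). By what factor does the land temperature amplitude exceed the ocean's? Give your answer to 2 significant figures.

C_ocean = 1020 × 3940 × 33.3 = 1.34×10^8 J/(m²·K).
C_land = 1520 × 1700 × 2.13 = 5.50×10^6 J/(m²·K).
Undamped amplitude ∝ 1/C, so A_land/A_ocean = C_ocean/C_land = 24.3.

24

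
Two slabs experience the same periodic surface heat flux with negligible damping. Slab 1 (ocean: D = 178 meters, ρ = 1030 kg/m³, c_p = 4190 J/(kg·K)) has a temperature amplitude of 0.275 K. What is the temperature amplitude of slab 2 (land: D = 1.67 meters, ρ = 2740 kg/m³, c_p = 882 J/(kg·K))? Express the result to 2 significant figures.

C_ocean = 7.68×10^8 J/(m²·K); C_land = 4.04×10^6 J/(m²·K).
A ∝ 1/C ⇒ A_land = A_ocean × C_ocean/C_land = 0.275 × 190 = 52.3 K.

52 K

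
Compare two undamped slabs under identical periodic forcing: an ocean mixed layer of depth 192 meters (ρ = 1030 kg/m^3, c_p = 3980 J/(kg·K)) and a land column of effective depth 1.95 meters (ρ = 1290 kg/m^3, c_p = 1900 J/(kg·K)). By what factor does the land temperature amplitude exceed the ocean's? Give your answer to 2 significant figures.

160

C_ocean = 1030 × 3980 × 192 = 7.87×10^8 J/(m²·K).
C_land = 1290 × 1900 × 1.95 = 4.78×10^6 J/(m²·K).
Undamped amplitude ∝ 1/C, so A_land/A_ocean = C_ocean/C_land = 165.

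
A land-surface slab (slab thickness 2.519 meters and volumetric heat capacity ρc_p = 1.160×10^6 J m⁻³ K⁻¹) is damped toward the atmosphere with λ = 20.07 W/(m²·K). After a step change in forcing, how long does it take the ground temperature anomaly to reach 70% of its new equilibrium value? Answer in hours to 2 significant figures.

49 hours

Areal heat capacity C = ρc_p × D = 1.160×10^6 × 2.519 = 2.92×10^6 J m⁻² K⁻¹.
τ = C / λ = 2.92×10^6 / 20.07 = 1.46×10^5 s.
Fraction reached: 1 − e^(−t/τ) = 0.70 ⇒ t = −τ ln(1 − 0.70) = τ × 1.20.
t = 1.75×10^5 s = 48.7 hours.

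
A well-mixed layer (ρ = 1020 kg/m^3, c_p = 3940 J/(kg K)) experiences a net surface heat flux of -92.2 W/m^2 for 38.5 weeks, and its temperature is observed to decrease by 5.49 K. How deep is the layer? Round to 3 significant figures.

97.3 m

Heat input Q = F Δt = -92.2 × 2.33×10^7 s = -2.15×10^9 J/m².
Required areal heat capacity C = Q / ΔT = 3.91×10^8 J/(m²·K).
Depth D = C / (ρ c_p) = 3.91×10^8 / (1020 × 3940) = 97.3 m.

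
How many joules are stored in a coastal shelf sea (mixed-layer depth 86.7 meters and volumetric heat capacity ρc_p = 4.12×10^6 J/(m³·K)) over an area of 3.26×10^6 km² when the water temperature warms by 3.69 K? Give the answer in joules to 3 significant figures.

Areal heat capacity C = ρc_p × D = 4.12×10^6 × 86.7 = 3.57×10^8 J/(m^2 K).
Heat per unit area: q = C ΔT = 3.57×10^8 × 3.69 = 1.32×10^9 J/m².
Total heat: Q = q × A = 1.32×10^9 × (3.26×10^6 × 10⁶ m²) = 4.30×10^21 J.

4.30×10^21 J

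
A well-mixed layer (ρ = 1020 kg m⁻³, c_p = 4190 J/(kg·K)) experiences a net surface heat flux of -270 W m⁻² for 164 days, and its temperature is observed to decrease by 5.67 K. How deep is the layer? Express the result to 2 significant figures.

Heat input Q = F Δt = -270 × 1.42×10^7 s = -3.83×10^9 J/m².
Required areal heat capacity C = Q / ΔT = 6.75×10^8 J/(m²·K).
Depth D = C / (ρ c_p) = 6.75×10^8 / (1020 × 4190) = 158 m.

160 m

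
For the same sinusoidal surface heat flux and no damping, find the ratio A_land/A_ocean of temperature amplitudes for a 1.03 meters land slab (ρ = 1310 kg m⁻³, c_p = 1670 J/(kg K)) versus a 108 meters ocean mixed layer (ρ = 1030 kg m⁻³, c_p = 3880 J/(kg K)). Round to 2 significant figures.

C_ocean = 1030 × 3880 × 108 = 4.32×10^8 J/(m²·K).
C_land = 1310 × 1670 × 1.03 = 2.25×10^6 J/(m²·K).
Undamped amplitude ∝ 1/C, so A_land/A_ocean = C_ocean/C_land = 192.

190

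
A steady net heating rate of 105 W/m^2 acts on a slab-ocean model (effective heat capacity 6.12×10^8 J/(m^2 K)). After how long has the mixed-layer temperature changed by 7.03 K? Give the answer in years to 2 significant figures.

Areal heat capacity C = 6.12×10^8 J/(m^2 K) (given).
Time required: Δt = C ΔT / F = 6.12×10^8 × 7.03 / 105 = 4.10×10^7 s.
In years: 4.10×10^7 s / (3.156×10^7 s/year) = 1.30 years.

1.3 years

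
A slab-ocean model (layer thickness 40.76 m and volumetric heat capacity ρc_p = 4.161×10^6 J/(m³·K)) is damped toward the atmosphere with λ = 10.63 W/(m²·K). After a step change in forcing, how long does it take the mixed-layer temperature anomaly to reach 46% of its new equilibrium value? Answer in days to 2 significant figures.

110 days

Areal heat capacity C = ρc_p × D = 4.161×10^6 × 40.76 = 1.70×10^8 J/(m^2 K).
τ = C / λ = 1.70×10^8 / 10.63 = 1.60×10^7 s.
Fraction reached: 1 − e^(−t/τ) = 0.46 ⇒ t = −τ ln(1 − 0.46) = τ × 0.616.
t = 9.83×10^6 s = 114 days.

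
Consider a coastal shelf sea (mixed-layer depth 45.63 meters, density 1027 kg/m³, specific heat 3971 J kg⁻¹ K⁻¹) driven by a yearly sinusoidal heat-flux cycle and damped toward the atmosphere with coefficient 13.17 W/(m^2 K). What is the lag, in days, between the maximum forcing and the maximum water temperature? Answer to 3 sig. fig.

71.4 days

Areal heat capacity C = ρ c_p D = 1027 × 3971 × 45.63 = 1.86×10^8 J m⁻² K⁻¹.
ω = 2π / 3.15×10^7 s = 1.99×10^-7 s⁻¹.
Phase lag φ = arctan(Cω/λ) = arctan(37.1/13.17) = 1.23 rad.
Time lag = φ / ω = 1.23 / 1.99×10^-7 = 6.17×10^6 s = 71.4 days.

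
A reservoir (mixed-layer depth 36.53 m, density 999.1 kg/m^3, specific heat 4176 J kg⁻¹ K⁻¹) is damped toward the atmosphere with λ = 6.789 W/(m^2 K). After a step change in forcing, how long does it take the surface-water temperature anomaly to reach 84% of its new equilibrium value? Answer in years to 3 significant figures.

1.30 years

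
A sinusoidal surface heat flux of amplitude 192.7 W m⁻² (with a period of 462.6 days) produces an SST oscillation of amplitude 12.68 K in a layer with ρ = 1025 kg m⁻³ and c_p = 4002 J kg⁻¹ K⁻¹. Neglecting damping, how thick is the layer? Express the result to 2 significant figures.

ω = 2π / 4.00×10^7 s = 1.57×10^-7 s⁻¹.
Required C = F₀ / (A ω) = 192.7 / (12.68 × 1.57×10^-7) = 9.67×10^7 J/(m²·K).
D = C / (ρ c_p) = 9.67×10^7 / (1025 × 4002) = 23.6 m.

24 m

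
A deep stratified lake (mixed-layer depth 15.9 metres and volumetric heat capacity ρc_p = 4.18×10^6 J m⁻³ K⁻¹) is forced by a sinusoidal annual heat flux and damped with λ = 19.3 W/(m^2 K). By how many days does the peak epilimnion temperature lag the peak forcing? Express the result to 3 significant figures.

Areal heat capacity C = ρc_p × D = 4.18×10^6 × 15.9 = 6.65×10^7 J/(m²·K).
ω = 2π / 3.15×10^7 s = 1.99×10^-7 s⁻¹.
Phase lag φ = arctan(Cω/λ) = arctan(13.2/19.3) = 0.601 rad.
Time lag = φ / ω = 0.601 / 1.99×10^-7 = 3.02×10^6 s = 34.9 days.

34.9 days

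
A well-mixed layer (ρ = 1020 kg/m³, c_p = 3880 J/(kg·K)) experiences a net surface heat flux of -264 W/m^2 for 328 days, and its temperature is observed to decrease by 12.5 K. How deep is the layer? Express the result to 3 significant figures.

151 m

Heat input Q = F Δt = -264 × 2.83×10^7 s = -7.48×10^9 J/m².
Required areal heat capacity C = Q / ΔT = 5.99×10^8 J/(m²·K).
Depth D = C / (ρ c_p) = 5.99×10^8 / (1020 × 3880) = 151 m.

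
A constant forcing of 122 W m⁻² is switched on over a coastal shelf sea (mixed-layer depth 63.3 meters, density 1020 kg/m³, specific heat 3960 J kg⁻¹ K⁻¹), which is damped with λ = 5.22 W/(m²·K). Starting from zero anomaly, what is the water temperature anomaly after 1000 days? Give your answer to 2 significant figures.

19 K

Areal heat capacity C = ρ c_p D = 1020 × 3960 × 63.3 = 2.56×10^8 J/(m²·K).
τ = C / λ = 2.56×10^8 / 5.22 = 4.90×10^7 s.
Equilibrium anomaly ΔT_eq = F / λ = 122 / 5.22 = 23.4 K.
t = 1000 days = 8.64×10^7 s, so t/τ = 1.76.
ΔT(t) = ΔT_eq (1 − e^(−t/τ)) = 23.4 × (1 − e^−1.76) = 19.4 K.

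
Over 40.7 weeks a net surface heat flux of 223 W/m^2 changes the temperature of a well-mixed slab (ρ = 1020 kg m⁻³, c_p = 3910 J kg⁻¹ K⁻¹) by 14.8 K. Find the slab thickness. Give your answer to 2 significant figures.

93 m

Heat input Q = F Δt = 223 × 2.46×10^7 s = 5.49×10^9 J/m².
Required areal heat capacity C = Q / ΔT = 3.71×10^8 J/(m²·K).
Depth D = C / (ρ c_p) = 3.71×10^8 / (1020 × 3910) = 93.0 m.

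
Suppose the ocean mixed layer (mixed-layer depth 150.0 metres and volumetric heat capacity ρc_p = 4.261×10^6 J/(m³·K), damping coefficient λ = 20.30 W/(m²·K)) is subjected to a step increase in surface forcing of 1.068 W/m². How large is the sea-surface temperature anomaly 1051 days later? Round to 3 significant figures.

Areal heat capacity C = ρc_p × D = 4.261×10^6 × 150.0 = 6.39×10^8 J m⁻² K⁻¹.
τ = C / λ = 6.39×10^8 / 20.30 = 3.15×10^7 s.
Equilibrium anomaly ΔT_eq = F / λ = 1.068 / 20.30 = 0.0526 K.
t = 1051 days = 9.08×10^7 s, so t/τ = 2.88.
ΔT(t) = ΔT_eq (1 − e^(−t/τ)) = 0.0526 × (1 − e^−2.88) = 0.0497 K.

0.0497 K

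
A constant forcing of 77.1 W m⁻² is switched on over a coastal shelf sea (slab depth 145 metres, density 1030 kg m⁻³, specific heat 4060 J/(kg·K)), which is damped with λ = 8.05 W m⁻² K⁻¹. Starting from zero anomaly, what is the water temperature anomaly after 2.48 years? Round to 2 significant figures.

Areal heat capacity C = ρ c_p D = 1030 × 4060 × 145 = 6.06×10^8 J/(m²·K).
τ = C / λ = 6.06×10^8 / 8.05 = 7.53×10^7 s.
Equilibrium anomaly ΔT_eq = F / λ = 77.1 / 8.05 = 9.58 K.
t = 2.48 years = 7.83×10^7 s, so t/τ = 1.04.
ΔT(t) = ΔT_eq (1 − e^(−t/τ)) = 9.58 × (1 − e^−1.04) = 6.19 K.

6.2 K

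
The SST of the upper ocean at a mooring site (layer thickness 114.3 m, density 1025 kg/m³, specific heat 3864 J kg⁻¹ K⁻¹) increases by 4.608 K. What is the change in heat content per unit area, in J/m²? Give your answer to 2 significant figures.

2.1×10^9

Areal heat capacity C = ρ c_p D = 1025 × 3864 × 114.3 = 4.53×10^8 J/(m^2 K).
ΔQ = C ΔT = 4.53×10^8 × 4.608 = 2.09×10^9 J/m².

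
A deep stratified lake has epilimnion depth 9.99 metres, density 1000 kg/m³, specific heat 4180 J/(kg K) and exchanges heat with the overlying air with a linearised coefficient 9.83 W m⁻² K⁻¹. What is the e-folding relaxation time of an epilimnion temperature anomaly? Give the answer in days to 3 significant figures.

49.2 days

Areal heat capacity C = ρ c_p D = 1000 × 4180 × 9.99 = 4.18×10^7 J/(m²·K).
Relaxation time τ = C / λ = 4.18×10^7 / 9.83 = 4.25×10^6 s.
In days: 4.25×10^6 s / (86400 s/day) = 49.2 days.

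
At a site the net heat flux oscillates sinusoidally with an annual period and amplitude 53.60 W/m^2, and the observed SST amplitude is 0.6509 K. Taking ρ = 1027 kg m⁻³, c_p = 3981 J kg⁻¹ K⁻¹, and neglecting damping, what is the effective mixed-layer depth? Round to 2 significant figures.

100 m

ω = 2π / 3.15×10^7 s = 1.99×10^-7 s⁻¹.
Required C = F₀ / (A ω) = 53.60 / (0.6509 × 1.99×10^-7) = 4.13×10^8 J/(m²·K).
D = C / (ρ c_p) = 4.13×10^8 / (1027 × 3981) = 101 m.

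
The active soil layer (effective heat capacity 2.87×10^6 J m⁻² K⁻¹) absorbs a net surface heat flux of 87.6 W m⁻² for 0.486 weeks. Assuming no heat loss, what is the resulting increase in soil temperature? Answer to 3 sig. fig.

Areal heat capacity C = 2.87×10^6 J m⁻² K⁻¹ (given).
Net heat input Q = F Δt = 87.6 × (0.486 weeks × 6.048×10^5 s/week) = 2.57×10^7 J/m².
ΔT = Q / C = 2.57×10^7 / 2.87×10^6 = 8.97 K.

8.97 K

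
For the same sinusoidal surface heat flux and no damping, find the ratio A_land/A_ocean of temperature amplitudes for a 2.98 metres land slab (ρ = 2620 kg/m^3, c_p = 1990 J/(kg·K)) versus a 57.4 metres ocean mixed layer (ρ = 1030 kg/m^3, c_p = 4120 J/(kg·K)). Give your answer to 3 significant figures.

C_ocean = 1030 × 4120 × 57.4 = 2.44×10^8 J/(m²·K).
C_land = 2620 × 1990 × 2.98 = 1.55×10^7 J/(m²·K).
Undamped amplitude ∝ 1/C, so A_land/A_ocean = C_ocean/C_land = 15.7.

15.7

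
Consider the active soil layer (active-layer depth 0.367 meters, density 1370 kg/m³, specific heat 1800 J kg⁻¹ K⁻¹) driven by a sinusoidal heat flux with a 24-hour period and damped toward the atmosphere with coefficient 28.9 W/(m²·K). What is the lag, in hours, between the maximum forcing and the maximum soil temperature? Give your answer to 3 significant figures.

Areal heat capacity C = ρ c_p D = 1370 × 1800 × 0.367 = 9.05×10^5 J m⁻² K⁻¹.
ω = 2π / 86400 s = 7.27×10^-5 s⁻¹.
Phase lag φ = arctan(Cω/λ) = arctan(65.8/28.9) = 1.16 rad.
Time lag = φ / ω = 1.16 / 7.27×10^-5 = 15900 s = 4.42 hours.

4.42 hours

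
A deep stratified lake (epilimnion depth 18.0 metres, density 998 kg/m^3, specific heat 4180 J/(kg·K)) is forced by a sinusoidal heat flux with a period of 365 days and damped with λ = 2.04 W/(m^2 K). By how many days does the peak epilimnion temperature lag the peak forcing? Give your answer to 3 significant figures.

83.4 days

Areal heat capacity C = ρ c_p D = 998 × 4180 × 18.0 = 7.51×10^7 J m⁻² K⁻¹.
ω = 2π / 3.15×10^7 s = 1.99×10^-7 s⁻¹.
Phase lag φ = arctan(Cω/λ) = arctan(15.0/2.04) = 1.44 rad.
Time lag = φ / ω = 1.44 / 1.99×10^-7 = 7.20×10^6 s = 83.4 days.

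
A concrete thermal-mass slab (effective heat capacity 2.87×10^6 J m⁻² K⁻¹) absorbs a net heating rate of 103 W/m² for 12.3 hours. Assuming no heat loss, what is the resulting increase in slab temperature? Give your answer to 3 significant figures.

Areal heat capacity C = 2.87×10^6 J m⁻² K⁻¹ (given).
Net heat input Q = F Δt = 103 × (12.3 hours × 3600 s/hour) = 4.56×10^6 J/m².
ΔT = Q / C = 4.56×10^6 / 2.87×10^6 = 1.59 K.

1.59 K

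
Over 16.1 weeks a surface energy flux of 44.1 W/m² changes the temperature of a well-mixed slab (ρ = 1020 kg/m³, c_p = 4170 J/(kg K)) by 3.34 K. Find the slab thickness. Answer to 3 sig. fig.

Heat input Q = F Δt = 44.1 × 9.74×10^6 s = 4.29×10^8 J/m².
Required areal heat capacity C = Q / ΔT = 1.29×10^8 J/(m²·K).
Depth D = C / (ρ c_p) = 1.29×10^8 / (1020 × 4170) = 30.2 m.

30.2 m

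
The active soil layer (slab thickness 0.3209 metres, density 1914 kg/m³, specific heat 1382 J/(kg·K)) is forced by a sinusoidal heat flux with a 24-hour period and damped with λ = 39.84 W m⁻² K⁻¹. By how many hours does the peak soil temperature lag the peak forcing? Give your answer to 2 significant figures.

3.8 hours

Areal heat capacity C = ρ c_p D = 1914 × 1382 × 0.3209 = 8.49×10^5 J/(m²·K).
ω = 2π / 86400 s = 7.27×10^-5 s⁻¹.
Phase lag φ = arctan(Cω/λ) = arctan(61.7/39.84) = 0.998 rad.
Time lag = φ / ω = 0.998 / 7.27×10^-5 = 13700 s = 3.81 hours.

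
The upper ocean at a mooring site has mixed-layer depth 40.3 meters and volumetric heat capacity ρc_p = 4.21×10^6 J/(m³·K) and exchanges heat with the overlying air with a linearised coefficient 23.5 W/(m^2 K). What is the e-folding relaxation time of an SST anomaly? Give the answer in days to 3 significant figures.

Areal heat capacity C = ρc_p × D = 4.21×10^6 × 40.3 = 1.70×10^8 J/(m^2 K).
Relaxation time τ = C / λ = 1.70×10^8 / 23.5 = 7.22×10^6 s.
In days: 7.22×10^6 s / (86400 s/day) = 83.6 days.

83.6 days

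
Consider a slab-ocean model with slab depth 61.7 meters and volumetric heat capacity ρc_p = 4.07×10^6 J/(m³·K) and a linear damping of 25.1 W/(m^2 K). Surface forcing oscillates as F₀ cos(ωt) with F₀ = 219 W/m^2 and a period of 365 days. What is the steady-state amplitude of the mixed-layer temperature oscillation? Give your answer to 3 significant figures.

Areal heat capacity C = ρc_p × D = 4.07×10^6 × 61.7 = 2.51×10^8 J/(m²·K).
Angular frequency ω = 2π / T = 2π / 3.15×10^7 s = 1.99×10^-7 s⁻¹.
√((Cω)² + λ²) = √((50.0)² + 25.1²) = 56.0 W/(m²·K).
Amplitude A = F₀ / √((Cω)²+λ²) = 219 / 56.0 = 3.91 K.

3.91 K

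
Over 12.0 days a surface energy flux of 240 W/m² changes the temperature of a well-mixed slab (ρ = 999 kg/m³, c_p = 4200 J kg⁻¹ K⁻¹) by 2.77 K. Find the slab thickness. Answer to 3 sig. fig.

Heat input Q = F Δt = 240 × 1.04×10^6 s = 2.49×10^8 J/m².
Required areal heat capacity C = Q / ΔT = 8.98×10^7 J/(m²·K).
Depth D = C / (ρ c_p) = 8.98×10^7 / (999 × 4200) = 21.4 m.

21.4 m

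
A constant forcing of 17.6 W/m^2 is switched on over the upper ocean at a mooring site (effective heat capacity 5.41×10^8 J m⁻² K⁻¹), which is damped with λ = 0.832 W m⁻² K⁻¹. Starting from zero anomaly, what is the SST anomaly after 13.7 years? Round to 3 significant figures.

Areal heat capacity C = 5.41×10^8 J m⁻² K⁻¹ (given).
τ = C / λ = 5.41×10^8 / 0.832 = 6.50×10^8 s.
Equilibrium anomaly ΔT_eq = F / λ = 17.6 / 0.832 = 21.2 K.
t = 13.7 years = 4.32×10^8 s, so t/τ = 0.665.
ΔT(t) = ΔT_eq (1 − e^(−t/τ)) = 21.2 × (1 − e^−0.665) = 10.3 K.

10.3 K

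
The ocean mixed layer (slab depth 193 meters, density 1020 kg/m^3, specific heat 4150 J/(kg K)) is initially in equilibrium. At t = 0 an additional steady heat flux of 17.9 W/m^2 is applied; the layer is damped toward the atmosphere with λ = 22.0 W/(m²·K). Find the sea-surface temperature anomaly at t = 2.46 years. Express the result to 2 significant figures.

0.71 K

Areal heat capacity C = ρ c_p D = 1020 × 4150 × 193 = 8.17×10^8 J m⁻² K⁻¹.
τ = C / λ = 8.17×10^8 / 22.0 = 3.71×10^7 s.
Equilibrium anomaly ΔT_eq = F / λ = 17.9 / 22.0 = 0.814 K.
t = 2.46 years = 7.76×10^7 s, so t/τ = 2.09.
ΔT(t) = ΔT_eq (1 − e^(−t/τ)) = 0.814 × (1 − e^−2.09) = 0.713 K.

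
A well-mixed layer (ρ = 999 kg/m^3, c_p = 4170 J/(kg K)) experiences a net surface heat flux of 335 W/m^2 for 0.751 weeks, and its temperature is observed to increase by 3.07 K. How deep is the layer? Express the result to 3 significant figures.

Heat input Q = F Δt = 335 × 4.54×10^5 s = 1.52×10^8 J/m².
Required areal heat capacity C = Q / ΔT = 4.96×10^7 J/(m²·K).
Depth D = C / (ρ c_p) = 4.96×10^7 / (999 × 4170) = 11.9 m.

11.9 m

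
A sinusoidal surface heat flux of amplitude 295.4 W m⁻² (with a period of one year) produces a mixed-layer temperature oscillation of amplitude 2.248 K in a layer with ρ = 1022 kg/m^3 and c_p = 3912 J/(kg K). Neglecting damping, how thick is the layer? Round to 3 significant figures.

165 m

ω = 2π / 3.15×10^7 s = 1.99×10^-7 s⁻¹.
Required C = F₀ / (A ω) = 295.4 / (2.248 × 1.99×10^-7) = 6.60×10^8 J/(m²·K).
D = C / (ρ c_p) = 6.60×10^8 / (1022 × 3912) = 165 m.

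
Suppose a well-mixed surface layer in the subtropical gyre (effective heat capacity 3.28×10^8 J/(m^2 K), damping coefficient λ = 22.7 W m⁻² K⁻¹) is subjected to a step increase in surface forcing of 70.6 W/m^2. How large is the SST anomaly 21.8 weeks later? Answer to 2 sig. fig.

Areal heat capacity C = 3.28×10^8 J/(m^2 K) (given).
τ = C / λ = 3.28×10^8 / 22.7 = 1.44×10^7 s.
Equilibrium anomaly ΔT_eq = F / λ = 70.6 / 22.7 = 3.11 K.
t = 21.8 weeks = 1.32×10^7 s, so t/τ = 0.912.
ΔT(t) = ΔT_eq (1 − e^(−t/τ)) = 3.11 × (1 − e^−0.912) = 1.86 K.

1.9 K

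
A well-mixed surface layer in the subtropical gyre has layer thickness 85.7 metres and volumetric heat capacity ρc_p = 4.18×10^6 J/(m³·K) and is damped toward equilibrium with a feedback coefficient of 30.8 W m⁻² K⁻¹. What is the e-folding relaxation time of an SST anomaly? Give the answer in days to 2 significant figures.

Areal heat capacity C = ρc_p × D = 4.18×10^6 × 85.7 = 3.58×10^8 J/(m²·K).
Relaxation time τ = C / λ = 3.58×10^8 / 30.8 = 1.16×10^7 s.
In days: 1.16×10^7 s / (86400 s/day) = 135 days.

130 days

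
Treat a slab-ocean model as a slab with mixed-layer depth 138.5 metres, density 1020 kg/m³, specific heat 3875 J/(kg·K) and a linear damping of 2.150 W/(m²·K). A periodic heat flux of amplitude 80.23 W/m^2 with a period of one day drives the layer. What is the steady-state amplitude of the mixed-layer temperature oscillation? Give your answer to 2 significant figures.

Areal heat capacity C = ρ c_p D = 1020 × 3875 × 138.5 = 5.47×10^8 J/(m²·K).
Angular frequency ω = 2π / T = 2π / 86400 s = 7.27×10^-5 s⁻¹.
√((Cω)² + λ²) = √((39800)² + 2.150²) = 39800 W/(m²·K).
Amplitude A = F₀ / √((Cω)²+λ²) = 80.23 / 39800 = 0.00202 K.

0.0020 K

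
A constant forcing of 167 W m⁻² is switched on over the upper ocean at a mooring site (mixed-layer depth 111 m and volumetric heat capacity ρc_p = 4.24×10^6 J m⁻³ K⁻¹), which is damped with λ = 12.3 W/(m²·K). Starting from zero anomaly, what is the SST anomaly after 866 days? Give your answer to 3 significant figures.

Areal heat capacity C = ρc_p × D = 4.24×10^6 × 111 = 4.71×10^8 J/(m²·K).
τ = C / λ = 4.71×10^8 / 12.3 = 3.83×10^7 s.
Equilibrium anomaly ΔT_eq = F / λ = 167 / 12.3 = 13.6 K.
t = 866 days = 7.48×10^7 s, so t/τ = 1.96.
ΔT(t) = ΔT_eq (1 − e^(−t/τ)) = 13.6 × (1 − e^−1.96) = 11.7 K.

11.7 K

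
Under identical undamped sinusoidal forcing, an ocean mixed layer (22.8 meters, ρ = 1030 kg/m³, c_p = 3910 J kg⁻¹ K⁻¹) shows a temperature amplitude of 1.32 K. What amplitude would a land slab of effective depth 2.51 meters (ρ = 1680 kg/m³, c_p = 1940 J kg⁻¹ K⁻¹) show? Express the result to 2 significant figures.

15 K

C_ocean = 9.18×10^7 J/(m²·K); C_land = 8.18×10^6 J/(m²·K).
A ∝ 1/C ⇒ A_land = A_ocean × C_ocean/C_land = 1.32 × 11.2 = 14.8 K.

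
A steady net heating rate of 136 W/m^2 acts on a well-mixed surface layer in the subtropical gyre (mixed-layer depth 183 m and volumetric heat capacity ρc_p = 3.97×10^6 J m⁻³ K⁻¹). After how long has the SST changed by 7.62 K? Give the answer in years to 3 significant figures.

1.29 years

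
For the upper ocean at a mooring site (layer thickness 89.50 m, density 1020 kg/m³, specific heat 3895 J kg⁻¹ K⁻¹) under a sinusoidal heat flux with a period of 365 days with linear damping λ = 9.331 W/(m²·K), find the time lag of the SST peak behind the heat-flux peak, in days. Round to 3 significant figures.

83.6 days

Areal heat capacity C = ρ c_p D = 1020 × 3895 × 89.50 = 3.56×10^8 J/(m²·K).
ω = 2π / 3.15×10^7 s = 1.99×10^-7 s⁻¹.
Phase lag φ = arctan(Cω/λ) = arctan(70.8/9.331) = 1.44 rad.
Time lag = φ / ω = 1.44 / 1.99×10^-7 = 7.23×10^6 s = 83.6 days.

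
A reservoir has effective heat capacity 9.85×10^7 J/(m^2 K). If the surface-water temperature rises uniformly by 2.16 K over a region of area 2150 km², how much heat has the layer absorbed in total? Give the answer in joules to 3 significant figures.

4.57×10^17 J

Areal heat capacity C = 9.85×10^7 J/(m^2 K) (given).
Heat per unit area: q = C ΔT = 9.85×10^7 × 2.16 = 2.13×10^8 J/m².
Total heat: Q = q × A = 2.13×10^8 × (2150 × 10⁶ m²) = 4.57×10^17 J.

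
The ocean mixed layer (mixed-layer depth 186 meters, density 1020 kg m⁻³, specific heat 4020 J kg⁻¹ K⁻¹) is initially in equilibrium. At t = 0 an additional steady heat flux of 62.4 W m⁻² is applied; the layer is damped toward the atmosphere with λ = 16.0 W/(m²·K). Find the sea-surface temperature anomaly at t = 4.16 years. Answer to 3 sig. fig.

3.65 K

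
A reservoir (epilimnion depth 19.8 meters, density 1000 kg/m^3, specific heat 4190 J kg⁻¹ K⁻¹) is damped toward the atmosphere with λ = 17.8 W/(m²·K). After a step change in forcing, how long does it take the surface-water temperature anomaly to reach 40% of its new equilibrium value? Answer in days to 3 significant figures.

27.6 days

Areal heat capacity C = ρ c_p D = 1000 × 4190 × 19.8 = 8.30×10^7 J/(m^2 K).
τ = C / λ = 8.30×10^7 / 17.8 = 4.66×10^6 s.
Fraction reached: 1 − e^(−t/τ) = 0.40 ⇒ t = −τ ln(1 − 0.40) = τ × 0.511.
t = 2.38×10^6 s = 27.6 days.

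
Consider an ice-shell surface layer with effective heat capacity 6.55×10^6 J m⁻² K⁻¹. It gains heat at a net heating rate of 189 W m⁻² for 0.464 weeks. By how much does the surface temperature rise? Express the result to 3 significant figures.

Areal heat capacity C = 6.55×10^6 J m⁻² K⁻¹ (given).
Net heat input Q = F Δt = 189 × (0.464 weeks × 6.048×10^5 s/week) = 5.30×10^7 J/m².
ΔT = Q / C = 5.30×10^7 / 6.55×10^6 = 8.10 K.

8.10 K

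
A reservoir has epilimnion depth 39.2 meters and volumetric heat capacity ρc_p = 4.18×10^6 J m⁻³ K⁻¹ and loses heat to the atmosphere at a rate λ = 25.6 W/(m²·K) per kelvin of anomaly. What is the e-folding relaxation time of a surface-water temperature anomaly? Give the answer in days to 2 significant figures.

Areal heat capacity C = ρc_p × D = 4.18×10^6 × 39.2 = 1.64×10^8 J/(m²·K).
Relaxation time τ = C / λ = 1.64×10^8 / 25.6 = 6.40×10^6 s.
In days: 6.40×10^6 s / (86400 s/day) = 74.1 days.

74 days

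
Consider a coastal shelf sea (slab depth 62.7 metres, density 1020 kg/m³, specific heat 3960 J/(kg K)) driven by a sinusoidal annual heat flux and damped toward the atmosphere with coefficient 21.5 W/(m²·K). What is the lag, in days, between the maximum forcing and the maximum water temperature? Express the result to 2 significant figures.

Areal heat capacity C = ρ c_p D = 1020 × 3960 × 62.7 = 2.53×10^8 J/(m^2 K).
ω = 2π / 3.15×10^7 s = 1.99×10^-7 s⁻¹.
Phase lag φ = arctan(Cω/λ) = arctan(50.5/21.5) = 1.17 rad.
Time lag = φ / ω = 1.17 / 1.99×10^-7 = 5.86×10^6 s = 67.9 days.

68 days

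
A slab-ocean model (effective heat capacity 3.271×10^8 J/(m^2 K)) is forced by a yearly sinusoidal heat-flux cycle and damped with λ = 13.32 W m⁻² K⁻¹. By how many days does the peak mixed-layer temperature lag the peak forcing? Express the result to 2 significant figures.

Areal heat capacity C = 3.271×10^8 J/(m^2 K) (given).
ω = 2π / 3.15×10^7 s = 1.99×10^-7 s⁻¹.
Phase lag φ = arctan(Cω/λ) = arctan(65.2/13.32) = 1.37 rad.
Time lag = φ / ω = 1.37 / 1.99×10^-7 = 6.87×10^6 s = 79.5 days.

80 days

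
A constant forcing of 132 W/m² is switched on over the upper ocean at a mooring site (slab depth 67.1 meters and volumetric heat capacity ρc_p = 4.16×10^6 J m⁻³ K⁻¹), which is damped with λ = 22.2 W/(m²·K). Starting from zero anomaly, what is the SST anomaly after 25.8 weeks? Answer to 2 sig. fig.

Areal heat capacity C = ρc_p × D = 4.16×10^6 × 67.1 = 2.79×10^8 J/(m^2 K).
τ = C / λ = 2.79×10^8 / 22.2 = 1.26×10^7 s.
Equilibrium anomaly ΔT_eq = F / λ = 132 / 22.2 = 5.95 K.
t = 25.8 weeks = 1.56×10^7 s, so t/τ = 1.24.
ΔT(t) = ΔT_eq (1 − e^(−t/τ)) = 5.95 × (1 − e^−1.24) = 4.23 K.

4.2 K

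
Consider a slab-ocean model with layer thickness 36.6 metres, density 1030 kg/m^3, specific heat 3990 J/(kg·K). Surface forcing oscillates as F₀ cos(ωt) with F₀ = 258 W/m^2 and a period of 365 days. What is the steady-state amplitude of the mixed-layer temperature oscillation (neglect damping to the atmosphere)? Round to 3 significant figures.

8.61 K

Areal heat capacity C = ρ c_p D = 1030 × 3990 × 36.6 = 1.50×10^8 J/(m^2 K).
Angular frequency ω = 2π / T = 2π / 3.15×10^7 s = 1.99×10^-7 s⁻¹.
Cω = 1.50×10^8 × 1.99×10^-7 = 30.0 W/(m²·K).
Amplitude A = F₀ / (Cω) = 258 / 30.0 = 8.61 K.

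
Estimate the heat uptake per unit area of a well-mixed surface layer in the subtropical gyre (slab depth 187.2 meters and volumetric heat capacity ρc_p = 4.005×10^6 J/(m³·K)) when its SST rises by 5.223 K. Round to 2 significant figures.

Areal heat capacity C = ρc_p × D = 4.005×10^6 × 187.2 = 7.50×10^8 J/(m^2 K).
ΔQ = C ΔT = 7.50×10^8 × 5.223 = 3.92×10^9 J/m².

3.9×10^9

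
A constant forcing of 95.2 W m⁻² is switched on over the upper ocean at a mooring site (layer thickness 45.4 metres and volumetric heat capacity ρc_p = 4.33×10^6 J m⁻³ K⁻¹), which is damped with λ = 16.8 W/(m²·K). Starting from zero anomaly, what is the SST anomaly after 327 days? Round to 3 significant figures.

5.16 K

Areal heat capacity C = ρc_p × D = 4.33×10^6 × 45.4 = 1.97×10^8 J/(m^2 K).
τ = C / λ = 1.97×10^8 / 16.8 = 1.17×10^7 s.
Equilibrium anomaly ΔT_eq = F / λ = 95.2 / 16.8 = 5.67 K.
t = 327 days = 2.83×10^7 s, so t/τ = 2.41.
ΔT(t) = ΔT_eq (1 − e^(−t/τ)) = 5.67 × (1 − e^−2.41) = 5.16 K.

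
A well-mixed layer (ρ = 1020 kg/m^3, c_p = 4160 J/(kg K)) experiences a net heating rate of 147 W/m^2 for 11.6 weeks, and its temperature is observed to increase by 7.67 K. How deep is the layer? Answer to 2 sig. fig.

32 m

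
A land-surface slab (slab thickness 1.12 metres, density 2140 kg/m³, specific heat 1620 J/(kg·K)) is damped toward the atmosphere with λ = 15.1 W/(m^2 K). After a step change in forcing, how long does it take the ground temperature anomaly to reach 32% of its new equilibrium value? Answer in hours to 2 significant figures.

Areal heat capacity C = ρ c_p D = 2140 × 1620 × 1.12 = 3.88×10^6 J/(m^2 K).
τ = C / λ = 3.88×10^6 / 15.1 = 2.57×10^5 s.
Fraction reached: 1 − e^(−t/τ) = 0.32 ⇒ t = −τ ln(1 − 0.32) = τ × 0.386.
t = 99200 s = 27.5 hours.

28 hours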